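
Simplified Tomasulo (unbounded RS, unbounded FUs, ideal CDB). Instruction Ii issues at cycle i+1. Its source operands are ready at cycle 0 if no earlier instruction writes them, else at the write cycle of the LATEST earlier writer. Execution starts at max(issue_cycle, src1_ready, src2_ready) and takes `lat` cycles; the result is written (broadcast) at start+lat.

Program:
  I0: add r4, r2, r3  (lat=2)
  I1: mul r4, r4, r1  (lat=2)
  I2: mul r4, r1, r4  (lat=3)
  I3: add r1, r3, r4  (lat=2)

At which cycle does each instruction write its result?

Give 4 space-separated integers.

I0 add r4: issue@1 deps=(None,None) exec_start@1 write@3
I1 mul r4: issue@2 deps=(0,None) exec_start@3 write@5
I2 mul r4: issue@3 deps=(None,1) exec_start@5 write@8
I3 add r1: issue@4 deps=(None,2) exec_start@8 write@10

Answer: 3 5 8 10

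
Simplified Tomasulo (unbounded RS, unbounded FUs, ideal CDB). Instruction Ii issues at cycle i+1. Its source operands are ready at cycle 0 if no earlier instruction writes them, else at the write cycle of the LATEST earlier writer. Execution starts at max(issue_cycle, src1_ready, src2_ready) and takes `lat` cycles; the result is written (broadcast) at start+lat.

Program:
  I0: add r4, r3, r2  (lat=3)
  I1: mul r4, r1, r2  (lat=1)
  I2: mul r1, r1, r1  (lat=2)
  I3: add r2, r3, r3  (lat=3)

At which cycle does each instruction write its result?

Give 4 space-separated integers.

I0 add r4: issue@1 deps=(None,None) exec_start@1 write@4
I1 mul r4: issue@2 deps=(None,None) exec_start@2 write@3
I2 mul r1: issue@3 deps=(None,None) exec_start@3 write@5
I3 add r2: issue@4 deps=(None,None) exec_start@4 write@7

Answer: 4 3 5 7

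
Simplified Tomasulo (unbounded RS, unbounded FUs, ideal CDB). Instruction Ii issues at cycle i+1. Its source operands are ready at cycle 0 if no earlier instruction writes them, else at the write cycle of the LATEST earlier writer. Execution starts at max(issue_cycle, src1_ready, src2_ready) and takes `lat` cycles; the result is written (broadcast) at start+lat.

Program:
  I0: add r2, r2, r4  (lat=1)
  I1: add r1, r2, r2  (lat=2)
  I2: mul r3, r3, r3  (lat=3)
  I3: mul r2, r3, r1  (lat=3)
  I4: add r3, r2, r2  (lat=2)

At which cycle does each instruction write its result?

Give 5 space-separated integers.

I0 add r2: issue@1 deps=(None,None) exec_start@1 write@2
I1 add r1: issue@2 deps=(0,0) exec_start@2 write@4
I2 mul r3: issue@3 deps=(None,None) exec_start@3 write@6
I3 mul r2: issue@4 deps=(2,1) exec_start@6 write@9
I4 add r3: issue@5 deps=(3,3) exec_start@9 write@11

Answer: 2 4 6 9 11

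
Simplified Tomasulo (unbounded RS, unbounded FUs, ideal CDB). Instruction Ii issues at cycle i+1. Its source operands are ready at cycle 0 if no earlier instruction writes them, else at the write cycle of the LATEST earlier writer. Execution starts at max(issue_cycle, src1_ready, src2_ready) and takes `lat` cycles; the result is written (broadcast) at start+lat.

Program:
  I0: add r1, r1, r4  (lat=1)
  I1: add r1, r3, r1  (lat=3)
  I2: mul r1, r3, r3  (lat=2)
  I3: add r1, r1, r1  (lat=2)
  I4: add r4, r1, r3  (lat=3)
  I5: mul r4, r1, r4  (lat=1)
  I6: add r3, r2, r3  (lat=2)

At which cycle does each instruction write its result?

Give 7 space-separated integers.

I0 add r1: issue@1 deps=(None,None) exec_start@1 write@2
I1 add r1: issue@2 deps=(None,0) exec_start@2 write@5
I2 mul r1: issue@3 deps=(None,None) exec_start@3 write@5
I3 add r1: issue@4 deps=(2,2) exec_start@5 write@7
I4 add r4: issue@5 deps=(3,None) exec_start@7 write@10
I5 mul r4: issue@6 deps=(3,4) exec_start@10 write@11
I6 add r3: issue@7 deps=(None,None) exec_start@7 write@9

Answer: 2 5 5 7 10 11 9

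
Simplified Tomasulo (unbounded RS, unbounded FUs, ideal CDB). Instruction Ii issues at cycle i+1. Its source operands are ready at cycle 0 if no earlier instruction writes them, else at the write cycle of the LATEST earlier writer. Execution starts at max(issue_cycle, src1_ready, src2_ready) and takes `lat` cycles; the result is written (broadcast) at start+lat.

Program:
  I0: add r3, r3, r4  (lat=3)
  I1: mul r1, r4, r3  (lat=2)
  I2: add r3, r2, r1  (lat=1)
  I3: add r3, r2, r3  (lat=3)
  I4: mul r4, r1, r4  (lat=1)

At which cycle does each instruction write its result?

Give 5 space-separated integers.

I0 add r3: issue@1 deps=(None,None) exec_start@1 write@4
I1 mul r1: issue@2 deps=(None,0) exec_start@4 write@6
I2 add r3: issue@3 deps=(None,1) exec_start@6 write@7
I3 add r3: issue@4 deps=(None,2) exec_start@7 write@10
I4 mul r4: issue@5 deps=(1,None) exec_start@6 write@7

Answer: 4 6 7 10 7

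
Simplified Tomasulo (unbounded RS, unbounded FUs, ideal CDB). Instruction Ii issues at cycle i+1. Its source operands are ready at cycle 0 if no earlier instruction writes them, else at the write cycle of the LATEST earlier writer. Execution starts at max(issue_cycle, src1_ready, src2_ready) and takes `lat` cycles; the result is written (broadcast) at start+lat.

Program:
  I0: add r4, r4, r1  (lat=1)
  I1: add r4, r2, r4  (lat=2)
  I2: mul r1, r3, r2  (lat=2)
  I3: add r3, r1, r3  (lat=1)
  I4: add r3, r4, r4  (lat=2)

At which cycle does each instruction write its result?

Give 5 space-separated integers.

I0 add r4: issue@1 deps=(None,None) exec_start@1 write@2
I1 add r4: issue@2 deps=(None,0) exec_start@2 write@4
I2 mul r1: issue@3 deps=(None,None) exec_start@3 write@5
I3 add r3: issue@4 deps=(2,None) exec_start@5 write@6
I4 add r3: issue@5 deps=(1,1) exec_start@5 write@7

Answer: 2 4 5 6 7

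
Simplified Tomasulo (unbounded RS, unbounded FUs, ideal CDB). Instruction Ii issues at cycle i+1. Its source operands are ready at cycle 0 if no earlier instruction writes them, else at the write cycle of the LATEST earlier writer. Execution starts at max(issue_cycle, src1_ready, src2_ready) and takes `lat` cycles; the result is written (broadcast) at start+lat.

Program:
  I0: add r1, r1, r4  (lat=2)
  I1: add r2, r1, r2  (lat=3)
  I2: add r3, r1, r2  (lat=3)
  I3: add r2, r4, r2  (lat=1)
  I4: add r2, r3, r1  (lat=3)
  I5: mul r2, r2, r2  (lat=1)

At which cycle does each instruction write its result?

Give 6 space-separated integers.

I0 add r1: issue@1 deps=(None,None) exec_start@1 write@3
I1 add r2: issue@2 deps=(0,None) exec_start@3 write@6
I2 add r3: issue@3 deps=(0,1) exec_start@6 write@9
I3 add r2: issue@4 deps=(None,1) exec_start@6 write@7
I4 add r2: issue@5 deps=(2,0) exec_start@9 write@12
I5 mul r2: issue@6 deps=(4,4) exec_start@12 write@13

Answer: 3 6 9 7 12 13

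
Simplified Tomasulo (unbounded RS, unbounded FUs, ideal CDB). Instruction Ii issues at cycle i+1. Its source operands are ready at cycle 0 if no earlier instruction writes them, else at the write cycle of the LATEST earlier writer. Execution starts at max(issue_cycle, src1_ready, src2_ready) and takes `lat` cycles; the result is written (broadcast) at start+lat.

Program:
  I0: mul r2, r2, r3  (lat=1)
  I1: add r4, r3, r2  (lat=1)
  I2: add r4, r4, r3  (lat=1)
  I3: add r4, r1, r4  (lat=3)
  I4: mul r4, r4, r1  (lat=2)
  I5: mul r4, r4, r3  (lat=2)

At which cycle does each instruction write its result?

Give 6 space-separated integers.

Answer: 2 3 4 7 9 11

Derivation:
I0 mul r2: issue@1 deps=(None,None) exec_start@1 write@2
I1 add r4: issue@2 deps=(None,0) exec_start@2 write@3
I2 add r4: issue@3 deps=(1,None) exec_start@3 write@4
I3 add r4: issue@4 deps=(None,2) exec_start@4 write@7
I4 mul r4: issue@5 deps=(3,None) exec_start@7 write@9
I5 mul r4: issue@6 deps=(4,None) exec_start@9 write@11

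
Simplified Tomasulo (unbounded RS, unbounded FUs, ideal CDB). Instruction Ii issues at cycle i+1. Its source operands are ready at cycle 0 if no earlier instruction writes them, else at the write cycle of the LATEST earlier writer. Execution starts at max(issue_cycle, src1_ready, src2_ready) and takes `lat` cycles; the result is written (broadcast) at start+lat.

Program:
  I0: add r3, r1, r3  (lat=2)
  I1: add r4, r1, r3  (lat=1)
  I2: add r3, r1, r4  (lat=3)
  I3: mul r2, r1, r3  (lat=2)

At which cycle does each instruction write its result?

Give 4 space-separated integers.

I0 add r3: issue@1 deps=(None,None) exec_start@1 write@3
I1 add r4: issue@2 deps=(None,0) exec_start@3 write@4
I2 add r3: issue@3 deps=(None,1) exec_start@4 write@7
I3 mul r2: issue@4 deps=(None,2) exec_start@7 write@9

Answer: 3 4 7 9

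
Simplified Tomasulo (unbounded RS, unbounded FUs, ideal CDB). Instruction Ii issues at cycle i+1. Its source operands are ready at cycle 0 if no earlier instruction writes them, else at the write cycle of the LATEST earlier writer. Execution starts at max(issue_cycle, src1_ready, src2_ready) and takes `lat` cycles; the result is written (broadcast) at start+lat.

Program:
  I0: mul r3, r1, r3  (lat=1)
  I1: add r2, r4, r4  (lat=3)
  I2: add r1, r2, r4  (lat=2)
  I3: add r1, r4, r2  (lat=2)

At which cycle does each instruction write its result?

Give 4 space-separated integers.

I0 mul r3: issue@1 deps=(None,None) exec_start@1 write@2
I1 add r2: issue@2 deps=(None,None) exec_start@2 write@5
I2 add r1: issue@3 deps=(1,None) exec_start@5 write@7
I3 add r1: issue@4 deps=(None,1) exec_start@5 write@7

Answer: 2 5 7 7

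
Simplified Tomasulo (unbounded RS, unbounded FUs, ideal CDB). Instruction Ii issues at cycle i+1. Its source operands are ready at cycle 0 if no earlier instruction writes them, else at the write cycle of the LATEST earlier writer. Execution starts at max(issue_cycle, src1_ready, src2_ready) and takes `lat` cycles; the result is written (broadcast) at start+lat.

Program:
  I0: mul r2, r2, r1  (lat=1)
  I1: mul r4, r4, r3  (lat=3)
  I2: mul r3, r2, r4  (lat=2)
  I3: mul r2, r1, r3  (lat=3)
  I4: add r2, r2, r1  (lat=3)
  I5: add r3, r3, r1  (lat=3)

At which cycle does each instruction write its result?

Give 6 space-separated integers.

Answer: 2 5 7 10 13 10

Derivation:
I0 mul r2: issue@1 deps=(None,None) exec_start@1 write@2
I1 mul r4: issue@2 deps=(None,None) exec_start@2 write@5
I2 mul r3: issue@3 deps=(0,1) exec_start@5 write@7
I3 mul r2: issue@4 deps=(None,2) exec_start@7 write@10
I4 add r2: issue@5 deps=(3,None) exec_start@10 write@13
I5 add r3: issue@6 deps=(2,None) exec_start@7 write@10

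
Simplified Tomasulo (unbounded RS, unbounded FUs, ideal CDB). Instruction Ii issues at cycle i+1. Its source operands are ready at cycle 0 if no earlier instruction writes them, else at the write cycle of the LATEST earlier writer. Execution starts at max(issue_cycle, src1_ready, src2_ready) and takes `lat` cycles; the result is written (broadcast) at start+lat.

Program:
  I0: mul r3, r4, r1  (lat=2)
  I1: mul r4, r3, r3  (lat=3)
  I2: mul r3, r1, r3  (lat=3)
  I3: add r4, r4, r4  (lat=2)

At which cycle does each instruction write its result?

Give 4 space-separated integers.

Answer: 3 6 6 8

Derivation:
I0 mul r3: issue@1 deps=(None,None) exec_start@1 write@3
I1 mul r4: issue@2 deps=(0,0) exec_start@3 write@6
I2 mul r3: issue@3 deps=(None,0) exec_start@3 write@6
I3 add r4: issue@4 deps=(1,1) exec_start@6 write@8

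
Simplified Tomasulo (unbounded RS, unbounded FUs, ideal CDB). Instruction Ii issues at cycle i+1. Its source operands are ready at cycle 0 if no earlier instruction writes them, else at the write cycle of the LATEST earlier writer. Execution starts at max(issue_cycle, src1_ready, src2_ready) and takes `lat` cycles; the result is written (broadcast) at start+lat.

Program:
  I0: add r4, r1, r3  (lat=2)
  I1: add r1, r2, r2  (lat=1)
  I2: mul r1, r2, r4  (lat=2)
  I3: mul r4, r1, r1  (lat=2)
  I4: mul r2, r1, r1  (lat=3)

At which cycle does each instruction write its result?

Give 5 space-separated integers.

Answer: 3 3 5 7 8

Derivation:
I0 add r4: issue@1 deps=(None,None) exec_start@1 write@3
I1 add r1: issue@2 deps=(None,None) exec_start@2 write@3
I2 mul r1: issue@3 deps=(None,0) exec_start@3 write@5
I3 mul r4: issue@4 deps=(2,2) exec_start@5 write@7
I4 mul r2: issue@5 deps=(2,2) exec_start@5 write@8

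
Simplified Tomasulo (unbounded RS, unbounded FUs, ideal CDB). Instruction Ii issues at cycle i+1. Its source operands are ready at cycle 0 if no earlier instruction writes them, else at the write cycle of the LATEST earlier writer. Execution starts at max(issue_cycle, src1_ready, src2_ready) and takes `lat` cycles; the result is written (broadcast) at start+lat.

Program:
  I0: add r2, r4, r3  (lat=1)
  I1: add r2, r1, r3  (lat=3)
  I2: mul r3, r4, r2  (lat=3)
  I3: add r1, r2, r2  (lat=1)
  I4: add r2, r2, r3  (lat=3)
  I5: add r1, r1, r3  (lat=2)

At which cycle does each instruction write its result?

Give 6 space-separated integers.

I0 add r2: issue@1 deps=(None,None) exec_start@1 write@2
I1 add r2: issue@2 deps=(None,None) exec_start@2 write@5
I2 mul r3: issue@3 deps=(None,1) exec_start@5 write@8
I3 add r1: issue@4 deps=(1,1) exec_start@5 write@6
I4 add r2: issue@5 deps=(1,2) exec_start@8 write@11
I5 add r1: issue@6 deps=(3,2) exec_start@8 write@10

Answer: 2 5 8 6 11 10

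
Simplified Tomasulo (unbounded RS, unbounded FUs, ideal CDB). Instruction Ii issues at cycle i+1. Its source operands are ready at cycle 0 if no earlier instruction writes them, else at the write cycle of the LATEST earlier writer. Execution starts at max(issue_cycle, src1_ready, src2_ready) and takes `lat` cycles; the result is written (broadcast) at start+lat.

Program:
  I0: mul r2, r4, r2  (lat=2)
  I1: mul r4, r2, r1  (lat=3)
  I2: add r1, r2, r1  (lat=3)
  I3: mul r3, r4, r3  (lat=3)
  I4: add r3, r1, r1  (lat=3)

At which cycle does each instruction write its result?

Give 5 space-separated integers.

Answer: 3 6 6 9 9

Derivation:
I0 mul r2: issue@1 deps=(None,None) exec_start@1 write@3
I1 mul r4: issue@2 deps=(0,None) exec_start@3 write@6
I2 add r1: issue@3 deps=(0,None) exec_start@3 write@6
I3 mul r3: issue@4 deps=(1,None) exec_start@6 write@9
I4 add r3: issue@5 deps=(2,2) exec_start@6 write@9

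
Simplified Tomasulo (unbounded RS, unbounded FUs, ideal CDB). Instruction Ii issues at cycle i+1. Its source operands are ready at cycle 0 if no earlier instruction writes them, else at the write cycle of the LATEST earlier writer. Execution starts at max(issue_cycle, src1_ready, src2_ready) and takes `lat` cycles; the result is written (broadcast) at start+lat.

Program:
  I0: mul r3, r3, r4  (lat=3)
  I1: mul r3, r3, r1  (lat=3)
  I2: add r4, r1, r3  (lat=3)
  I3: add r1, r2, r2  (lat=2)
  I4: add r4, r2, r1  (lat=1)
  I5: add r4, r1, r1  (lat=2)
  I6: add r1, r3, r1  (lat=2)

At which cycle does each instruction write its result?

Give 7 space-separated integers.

Answer: 4 7 10 6 7 8 9

Derivation:
I0 mul r3: issue@1 deps=(None,None) exec_start@1 write@4
I1 mul r3: issue@2 deps=(0,None) exec_start@4 write@7
I2 add r4: issue@3 deps=(None,1) exec_start@7 write@10
I3 add r1: issue@4 deps=(None,None) exec_start@4 write@6
I4 add r4: issue@5 deps=(None,3) exec_start@6 write@7
I5 add r4: issue@6 deps=(3,3) exec_start@6 write@8
I6 add r1: issue@7 deps=(1,3) exec_start@7 write@9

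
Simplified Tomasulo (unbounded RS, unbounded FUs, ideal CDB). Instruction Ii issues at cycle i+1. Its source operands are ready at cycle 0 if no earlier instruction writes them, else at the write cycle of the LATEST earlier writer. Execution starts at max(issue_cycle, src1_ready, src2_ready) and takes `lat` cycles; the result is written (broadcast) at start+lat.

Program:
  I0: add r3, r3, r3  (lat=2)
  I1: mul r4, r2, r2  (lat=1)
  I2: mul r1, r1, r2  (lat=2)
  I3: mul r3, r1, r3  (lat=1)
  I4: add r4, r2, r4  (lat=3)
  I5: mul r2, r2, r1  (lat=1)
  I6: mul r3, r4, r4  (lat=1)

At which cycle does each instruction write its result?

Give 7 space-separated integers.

I0 add r3: issue@1 deps=(None,None) exec_start@1 write@3
I1 mul r4: issue@2 deps=(None,None) exec_start@2 write@3
I2 mul r1: issue@3 deps=(None,None) exec_start@3 write@5
I3 mul r3: issue@4 deps=(2,0) exec_start@5 write@6
I4 add r4: issue@5 deps=(None,1) exec_start@5 write@8
I5 mul r2: issue@6 deps=(None,2) exec_start@6 write@7
I6 mul r3: issue@7 deps=(4,4) exec_start@8 write@9

Answer: 3 3 5 6 8 7 9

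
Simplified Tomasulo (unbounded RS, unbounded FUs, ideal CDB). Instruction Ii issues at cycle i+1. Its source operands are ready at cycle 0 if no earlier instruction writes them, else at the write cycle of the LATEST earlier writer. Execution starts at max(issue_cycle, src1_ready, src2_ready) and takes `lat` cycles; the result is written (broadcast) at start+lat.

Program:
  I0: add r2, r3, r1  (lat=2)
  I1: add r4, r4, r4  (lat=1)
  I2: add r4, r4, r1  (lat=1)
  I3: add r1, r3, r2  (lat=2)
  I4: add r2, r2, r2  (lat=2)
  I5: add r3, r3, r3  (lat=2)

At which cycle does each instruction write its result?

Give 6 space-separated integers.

I0 add r2: issue@1 deps=(None,None) exec_start@1 write@3
I1 add r4: issue@2 deps=(None,None) exec_start@2 write@3
I2 add r4: issue@3 deps=(1,None) exec_start@3 write@4
I3 add r1: issue@4 deps=(None,0) exec_start@4 write@6
I4 add r2: issue@5 deps=(0,0) exec_start@5 write@7
I5 add r3: issue@6 deps=(None,None) exec_start@6 write@8

Answer: 3 3 4 6 7 8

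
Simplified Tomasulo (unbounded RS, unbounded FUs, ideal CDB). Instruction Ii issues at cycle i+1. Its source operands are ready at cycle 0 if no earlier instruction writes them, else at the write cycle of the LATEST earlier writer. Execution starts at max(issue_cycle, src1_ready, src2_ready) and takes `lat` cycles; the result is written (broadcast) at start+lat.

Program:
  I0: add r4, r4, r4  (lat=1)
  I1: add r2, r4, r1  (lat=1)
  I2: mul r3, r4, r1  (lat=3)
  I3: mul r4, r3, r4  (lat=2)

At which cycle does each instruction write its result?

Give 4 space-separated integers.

I0 add r4: issue@1 deps=(None,None) exec_start@1 write@2
I1 add r2: issue@2 deps=(0,None) exec_start@2 write@3
I2 mul r3: issue@3 deps=(0,None) exec_start@3 write@6
I3 mul r4: issue@4 deps=(2,0) exec_start@6 write@8

Answer: 2 3 6 8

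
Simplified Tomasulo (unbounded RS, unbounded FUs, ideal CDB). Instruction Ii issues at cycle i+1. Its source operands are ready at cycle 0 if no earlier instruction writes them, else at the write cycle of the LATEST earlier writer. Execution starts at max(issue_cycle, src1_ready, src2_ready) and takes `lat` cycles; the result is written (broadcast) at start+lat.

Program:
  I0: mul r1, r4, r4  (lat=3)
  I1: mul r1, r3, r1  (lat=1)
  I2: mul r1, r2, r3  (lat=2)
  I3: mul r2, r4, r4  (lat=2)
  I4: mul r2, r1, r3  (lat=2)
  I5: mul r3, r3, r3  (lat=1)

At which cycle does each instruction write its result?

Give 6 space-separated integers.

Answer: 4 5 5 6 7 7

Derivation:
I0 mul r1: issue@1 deps=(None,None) exec_start@1 write@4
I1 mul r1: issue@2 deps=(None,0) exec_start@4 write@5
I2 mul r1: issue@3 deps=(None,None) exec_start@3 write@5
I3 mul r2: issue@4 deps=(None,None) exec_start@4 write@6
I4 mul r2: issue@5 deps=(2,None) exec_start@5 write@7
I5 mul r3: issue@6 deps=(None,None) exec_start@6 write@7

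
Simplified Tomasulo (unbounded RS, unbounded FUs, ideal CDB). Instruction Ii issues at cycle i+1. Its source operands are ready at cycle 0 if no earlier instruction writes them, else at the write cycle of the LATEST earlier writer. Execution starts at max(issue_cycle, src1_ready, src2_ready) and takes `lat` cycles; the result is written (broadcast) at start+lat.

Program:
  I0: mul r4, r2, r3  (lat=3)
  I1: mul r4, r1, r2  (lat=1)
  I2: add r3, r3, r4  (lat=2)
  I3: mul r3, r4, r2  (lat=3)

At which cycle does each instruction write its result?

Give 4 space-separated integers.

I0 mul r4: issue@1 deps=(None,None) exec_start@1 write@4
I1 mul r4: issue@2 deps=(None,None) exec_start@2 write@3
I2 add r3: issue@3 deps=(None,1) exec_start@3 write@5
I3 mul r3: issue@4 deps=(1,None) exec_start@4 write@7

Answer: 4 3 5 7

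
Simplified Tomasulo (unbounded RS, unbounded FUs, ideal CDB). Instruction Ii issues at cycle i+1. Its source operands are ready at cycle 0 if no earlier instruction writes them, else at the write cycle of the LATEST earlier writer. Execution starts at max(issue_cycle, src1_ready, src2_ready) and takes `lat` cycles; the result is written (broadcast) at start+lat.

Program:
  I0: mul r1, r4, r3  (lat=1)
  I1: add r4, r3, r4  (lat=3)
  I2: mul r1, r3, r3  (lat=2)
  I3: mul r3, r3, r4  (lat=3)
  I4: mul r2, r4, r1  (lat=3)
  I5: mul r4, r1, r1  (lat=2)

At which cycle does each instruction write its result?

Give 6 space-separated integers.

Answer: 2 5 5 8 8 8

Derivation:
I0 mul r1: issue@1 deps=(None,None) exec_start@1 write@2
I1 add r4: issue@2 deps=(None,None) exec_start@2 write@5
I2 mul r1: issue@3 deps=(None,None) exec_start@3 write@5
I3 mul r3: issue@4 deps=(None,1) exec_start@5 write@8
I4 mul r2: issue@5 deps=(1,2) exec_start@5 write@8
I5 mul r4: issue@6 deps=(2,2) exec_start@6 write@8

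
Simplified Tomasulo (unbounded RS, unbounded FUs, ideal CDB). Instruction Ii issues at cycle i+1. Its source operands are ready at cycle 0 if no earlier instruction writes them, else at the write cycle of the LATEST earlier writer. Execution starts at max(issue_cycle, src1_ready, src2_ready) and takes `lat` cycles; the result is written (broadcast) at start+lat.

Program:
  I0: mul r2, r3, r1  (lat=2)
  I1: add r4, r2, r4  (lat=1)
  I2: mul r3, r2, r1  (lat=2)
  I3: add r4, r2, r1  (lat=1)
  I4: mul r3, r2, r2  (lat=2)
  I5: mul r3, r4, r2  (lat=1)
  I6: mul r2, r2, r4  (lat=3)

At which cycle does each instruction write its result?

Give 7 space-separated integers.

Answer: 3 4 5 5 7 7 10

Derivation:
I0 mul r2: issue@1 deps=(None,None) exec_start@1 write@3
I1 add r4: issue@2 deps=(0,None) exec_start@3 write@4
I2 mul r3: issue@3 deps=(0,None) exec_start@3 write@5
I3 add r4: issue@4 deps=(0,None) exec_start@4 write@5
I4 mul r3: issue@5 deps=(0,0) exec_start@5 write@7
I5 mul r3: issue@6 deps=(3,0) exec_start@6 write@7
I6 mul r2: issue@7 deps=(0,3) exec_start@7 write@10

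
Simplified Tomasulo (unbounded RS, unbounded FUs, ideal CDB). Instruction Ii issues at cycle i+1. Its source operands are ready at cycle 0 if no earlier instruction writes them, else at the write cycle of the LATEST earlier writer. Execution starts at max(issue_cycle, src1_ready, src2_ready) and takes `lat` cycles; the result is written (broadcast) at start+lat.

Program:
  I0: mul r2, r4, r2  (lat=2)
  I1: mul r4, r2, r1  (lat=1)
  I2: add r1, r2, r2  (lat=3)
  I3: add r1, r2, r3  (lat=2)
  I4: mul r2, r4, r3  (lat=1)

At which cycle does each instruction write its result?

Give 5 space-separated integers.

Answer: 3 4 6 6 6

Derivation:
I0 mul r2: issue@1 deps=(None,None) exec_start@1 write@3
I1 mul r4: issue@2 deps=(0,None) exec_start@3 write@4
I2 add r1: issue@3 deps=(0,0) exec_start@3 write@6
I3 add r1: issue@4 deps=(0,None) exec_start@4 write@6
I4 mul r2: issue@5 deps=(1,None) exec_start@5 write@6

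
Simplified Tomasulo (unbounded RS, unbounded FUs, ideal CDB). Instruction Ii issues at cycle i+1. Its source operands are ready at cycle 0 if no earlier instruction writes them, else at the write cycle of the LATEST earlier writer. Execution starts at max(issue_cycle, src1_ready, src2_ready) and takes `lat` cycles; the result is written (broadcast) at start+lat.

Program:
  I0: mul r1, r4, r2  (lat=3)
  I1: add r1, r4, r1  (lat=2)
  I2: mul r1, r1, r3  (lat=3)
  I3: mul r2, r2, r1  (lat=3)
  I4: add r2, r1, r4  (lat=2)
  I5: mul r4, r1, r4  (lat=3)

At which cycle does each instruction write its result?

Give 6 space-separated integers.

I0 mul r1: issue@1 deps=(None,None) exec_start@1 write@4
I1 add r1: issue@2 deps=(None,0) exec_start@4 write@6
I2 mul r1: issue@3 deps=(1,None) exec_start@6 write@9
I3 mul r2: issue@4 deps=(None,2) exec_start@9 write@12
I4 add r2: issue@5 deps=(2,None) exec_start@9 write@11
I5 mul r4: issue@6 deps=(2,None) exec_start@9 write@12

Answer: 4 6 9 12 11 12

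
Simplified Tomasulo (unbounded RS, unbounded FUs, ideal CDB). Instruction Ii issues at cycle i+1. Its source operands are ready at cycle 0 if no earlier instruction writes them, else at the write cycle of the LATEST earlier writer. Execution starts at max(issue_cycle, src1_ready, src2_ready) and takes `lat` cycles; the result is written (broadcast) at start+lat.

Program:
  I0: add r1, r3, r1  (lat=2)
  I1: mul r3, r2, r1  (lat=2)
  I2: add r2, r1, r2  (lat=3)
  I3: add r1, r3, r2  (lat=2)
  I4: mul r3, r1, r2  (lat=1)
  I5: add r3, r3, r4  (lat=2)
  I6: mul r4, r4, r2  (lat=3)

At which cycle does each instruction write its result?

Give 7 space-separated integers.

Answer: 3 5 6 8 9 11 10

Derivation:
I0 add r1: issue@1 deps=(None,None) exec_start@1 write@3
I1 mul r3: issue@2 deps=(None,0) exec_start@3 write@5
I2 add r2: issue@3 deps=(0,None) exec_start@3 write@6
I3 add r1: issue@4 deps=(1,2) exec_start@6 write@8
I4 mul r3: issue@5 deps=(3,2) exec_start@8 write@9
I5 add r3: issue@6 deps=(4,None) exec_start@9 write@11
I6 mul r4: issue@7 deps=(None,2) exec_start@7 write@10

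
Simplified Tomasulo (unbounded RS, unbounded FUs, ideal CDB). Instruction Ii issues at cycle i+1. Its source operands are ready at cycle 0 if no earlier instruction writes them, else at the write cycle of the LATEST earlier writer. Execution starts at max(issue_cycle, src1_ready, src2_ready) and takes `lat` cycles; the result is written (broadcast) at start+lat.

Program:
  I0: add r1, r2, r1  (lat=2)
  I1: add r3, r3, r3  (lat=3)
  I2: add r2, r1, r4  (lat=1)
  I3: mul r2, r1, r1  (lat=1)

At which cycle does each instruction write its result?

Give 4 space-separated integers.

Answer: 3 5 4 5

Derivation:
I0 add r1: issue@1 deps=(None,None) exec_start@1 write@3
I1 add r3: issue@2 deps=(None,None) exec_start@2 write@5
I2 add r2: issue@3 deps=(0,None) exec_start@3 write@4
I3 mul r2: issue@4 deps=(0,0) exec_start@4 write@5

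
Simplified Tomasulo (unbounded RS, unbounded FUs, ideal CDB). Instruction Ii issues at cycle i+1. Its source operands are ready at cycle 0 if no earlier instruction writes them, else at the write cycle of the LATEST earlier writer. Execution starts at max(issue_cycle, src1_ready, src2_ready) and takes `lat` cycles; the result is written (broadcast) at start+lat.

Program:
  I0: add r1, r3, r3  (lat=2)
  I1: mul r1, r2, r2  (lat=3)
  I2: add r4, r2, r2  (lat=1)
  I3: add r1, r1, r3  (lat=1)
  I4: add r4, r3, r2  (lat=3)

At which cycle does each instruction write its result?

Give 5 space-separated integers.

I0 add r1: issue@1 deps=(None,None) exec_start@1 write@3
I1 mul r1: issue@2 deps=(None,None) exec_start@2 write@5
I2 add r4: issue@3 deps=(None,None) exec_start@3 write@4
I3 add r1: issue@4 deps=(1,None) exec_start@5 write@6
I4 add r4: issue@5 deps=(None,None) exec_start@5 write@8

Answer: 3 5 4 6 8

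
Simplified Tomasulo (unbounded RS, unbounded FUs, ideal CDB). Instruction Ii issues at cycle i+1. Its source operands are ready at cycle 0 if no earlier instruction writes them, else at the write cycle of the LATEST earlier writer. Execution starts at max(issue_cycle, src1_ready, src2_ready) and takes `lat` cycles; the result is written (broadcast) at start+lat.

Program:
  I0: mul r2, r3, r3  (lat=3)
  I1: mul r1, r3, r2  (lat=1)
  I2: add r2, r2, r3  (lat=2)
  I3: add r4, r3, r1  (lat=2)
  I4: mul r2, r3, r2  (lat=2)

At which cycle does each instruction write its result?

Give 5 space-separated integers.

I0 mul r2: issue@1 deps=(None,None) exec_start@1 write@4
I1 mul r1: issue@2 deps=(None,0) exec_start@4 write@5
I2 add r2: issue@3 deps=(0,None) exec_start@4 write@6
I3 add r4: issue@4 deps=(None,1) exec_start@5 write@7
I4 mul r2: issue@5 deps=(None,2) exec_start@6 write@8

Answer: 4 5 6 7 8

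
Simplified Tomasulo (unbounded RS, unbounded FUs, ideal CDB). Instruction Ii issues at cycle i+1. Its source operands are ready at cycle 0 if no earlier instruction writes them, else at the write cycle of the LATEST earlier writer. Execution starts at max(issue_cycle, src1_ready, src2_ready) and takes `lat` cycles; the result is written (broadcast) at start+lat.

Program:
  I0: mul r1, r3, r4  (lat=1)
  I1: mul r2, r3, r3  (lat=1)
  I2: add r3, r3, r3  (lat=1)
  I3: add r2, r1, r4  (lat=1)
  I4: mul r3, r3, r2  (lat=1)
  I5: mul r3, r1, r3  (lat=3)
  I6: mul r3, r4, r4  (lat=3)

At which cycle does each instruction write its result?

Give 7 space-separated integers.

Answer: 2 3 4 5 6 9 10

Derivation:
I0 mul r1: issue@1 deps=(None,None) exec_start@1 write@2
I1 mul r2: issue@2 deps=(None,None) exec_start@2 write@3
I2 add r3: issue@3 deps=(None,None) exec_start@3 write@4
I3 add r2: issue@4 deps=(0,None) exec_start@4 write@5
I4 mul r3: issue@5 deps=(2,3) exec_start@5 write@6
I5 mul r3: issue@6 deps=(0,4) exec_start@6 write@9
I6 mul r3: issue@7 deps=(None,None) exec_start@7 write@10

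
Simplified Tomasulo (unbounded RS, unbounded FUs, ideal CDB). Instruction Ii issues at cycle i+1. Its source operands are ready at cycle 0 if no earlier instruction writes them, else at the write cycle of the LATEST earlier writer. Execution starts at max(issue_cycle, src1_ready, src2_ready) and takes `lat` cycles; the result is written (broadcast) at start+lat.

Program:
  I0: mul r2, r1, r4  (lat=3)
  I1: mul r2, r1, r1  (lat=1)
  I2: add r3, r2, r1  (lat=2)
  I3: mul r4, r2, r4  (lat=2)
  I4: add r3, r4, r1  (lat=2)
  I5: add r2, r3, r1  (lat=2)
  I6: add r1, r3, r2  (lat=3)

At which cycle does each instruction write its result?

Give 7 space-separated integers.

I0 mul r2: issue@1 deps=(None,None) exec_start@1 write@4
I1 mul r2: issue@2 deps=(None,None) exec_start@2 write@3
I2 add r3: issue@3 deps=(1,None) exec_start@3 write@5
I3 mul r4: issue@4 deps=(1,None) exec_start@4 write@6
I4 add r3: issue@5 deps=(3,None) exec_start@6 write@8
I5 add r2: issue@6 deps=(4,None) exec_start@8 write@10
I6 add r1: issue@7 deps=(4,5) exec_start@10 write@13

Answer: 4 3 5 6 8 10 13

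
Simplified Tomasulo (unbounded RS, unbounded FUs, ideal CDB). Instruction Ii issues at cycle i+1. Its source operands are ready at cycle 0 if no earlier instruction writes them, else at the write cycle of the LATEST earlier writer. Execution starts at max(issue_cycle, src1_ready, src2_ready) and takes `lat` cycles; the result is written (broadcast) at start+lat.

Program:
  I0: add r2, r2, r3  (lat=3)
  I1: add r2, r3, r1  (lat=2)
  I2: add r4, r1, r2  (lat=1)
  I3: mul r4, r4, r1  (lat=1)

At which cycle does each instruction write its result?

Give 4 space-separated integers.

I0 add r2: issue@1 deps=(None,None) exec_start@1 write@4
I1 add r2: issue@2 deps=(None,None) exec_start@2 write@4
I2 add r4: issue@3 deps=(None,1) exec_start@4 write@5
I3 mul r4: issue@4 deps=(2,None) exec_start@5 write@6

Answer: 4 4 5 6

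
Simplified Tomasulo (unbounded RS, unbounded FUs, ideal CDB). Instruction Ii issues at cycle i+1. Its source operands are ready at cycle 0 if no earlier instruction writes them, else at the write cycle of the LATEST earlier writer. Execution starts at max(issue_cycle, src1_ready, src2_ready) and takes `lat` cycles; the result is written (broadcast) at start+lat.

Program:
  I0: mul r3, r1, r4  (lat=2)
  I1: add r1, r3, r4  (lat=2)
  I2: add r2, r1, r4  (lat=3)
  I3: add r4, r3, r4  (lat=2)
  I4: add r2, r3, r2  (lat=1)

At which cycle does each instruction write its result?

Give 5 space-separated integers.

Answer: 3 5 8 6 9

Derivation:
I0 mul r3: issue@1 deps=(None,None) exec_start@1 write@3
I1 add r1: issue@2 deps=(0,None) exec_start@3 write@5
I2 add r2: issue@3 deps=(1,None) exec_start@5 write@8
I3 add r4: issue@4 deps=(0,None) exec_start@4 write@6
I4 add r2: issue@5 deps=(0,2) exec_start@8 write@9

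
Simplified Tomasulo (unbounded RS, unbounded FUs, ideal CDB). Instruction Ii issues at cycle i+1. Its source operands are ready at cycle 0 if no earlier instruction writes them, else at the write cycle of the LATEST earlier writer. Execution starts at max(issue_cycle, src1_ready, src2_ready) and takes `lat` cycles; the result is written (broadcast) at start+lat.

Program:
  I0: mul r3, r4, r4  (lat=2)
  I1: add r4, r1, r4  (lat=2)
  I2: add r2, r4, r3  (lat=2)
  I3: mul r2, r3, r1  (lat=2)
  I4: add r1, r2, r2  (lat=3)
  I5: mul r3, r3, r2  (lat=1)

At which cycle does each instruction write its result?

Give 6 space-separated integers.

I0 mul r3: issue@1 deps=(None,None) exec_start@1 write@3
I1 add r4: issue@2 deps=(None,None) exec_start@2 write@4
I2 add r2: issue@3 deps=(1,0) exec_start@4 write@6
I3 mul r2: issue@4 deps=(0,None) exec_start@4 write@6
I4 add r1: issue@5 deps=(3,3) exec_start@6 write@9
I5 mul r3: issue@6 deps=(0,3) exec_start@6 write@7

Answer: 3 4 6 6 9 7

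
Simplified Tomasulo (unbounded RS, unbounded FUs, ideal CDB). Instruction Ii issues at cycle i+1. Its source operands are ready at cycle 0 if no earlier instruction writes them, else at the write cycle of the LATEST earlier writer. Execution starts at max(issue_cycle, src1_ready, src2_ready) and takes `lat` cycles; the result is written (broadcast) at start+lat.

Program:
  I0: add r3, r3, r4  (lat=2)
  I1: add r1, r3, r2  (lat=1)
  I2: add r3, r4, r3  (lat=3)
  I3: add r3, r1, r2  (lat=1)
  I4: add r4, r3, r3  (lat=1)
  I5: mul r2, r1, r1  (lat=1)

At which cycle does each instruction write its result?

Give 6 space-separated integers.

I0 add r3: issue@1 deps=(None,None) exec_start@1 write@3
I1 add r1: issue@2 deps=(0,None) exec_start@3 write@4
I2 add r3: issue@3 deps=(None,0) exec_start@3 write@6
I3 add r3: issue@4 deps=(1,None) exec_start@4 write@5
I4 add r4: issue@5 deps=(3,3) exec_start@5 write@6
I5 mul r2: issue@6 deps=(1,1) exec_start@6 write@7

Answer: 3 4 6 5 6 7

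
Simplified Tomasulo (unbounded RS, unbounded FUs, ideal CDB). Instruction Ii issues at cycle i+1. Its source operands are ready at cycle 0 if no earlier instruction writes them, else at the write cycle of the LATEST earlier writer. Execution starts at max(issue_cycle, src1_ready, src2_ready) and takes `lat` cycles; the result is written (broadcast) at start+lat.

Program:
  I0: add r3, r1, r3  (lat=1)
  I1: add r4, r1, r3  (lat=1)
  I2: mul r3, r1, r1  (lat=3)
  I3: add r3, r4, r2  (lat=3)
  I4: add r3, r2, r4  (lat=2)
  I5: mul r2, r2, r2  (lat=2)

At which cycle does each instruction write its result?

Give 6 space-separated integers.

I0 add r3: issue@1 deps=(None,None) exec_start@1 write@2
I1 add r4: issue@2 deps=(None,0) exec_start@2 write@3
I2 mul r3: issue@3 deps=(None,None) exec_start@3 write@6
I3 add r3: issue@4 deps=(1,None) exec_start@4 write@7
I4 add r3: issue@5 deps=(None,1) exec_start@5 write@7
I5 mul r2: issue@6 deps=(None,None) exec_start@6 write@8

Answer: 2 3 6 7 7 8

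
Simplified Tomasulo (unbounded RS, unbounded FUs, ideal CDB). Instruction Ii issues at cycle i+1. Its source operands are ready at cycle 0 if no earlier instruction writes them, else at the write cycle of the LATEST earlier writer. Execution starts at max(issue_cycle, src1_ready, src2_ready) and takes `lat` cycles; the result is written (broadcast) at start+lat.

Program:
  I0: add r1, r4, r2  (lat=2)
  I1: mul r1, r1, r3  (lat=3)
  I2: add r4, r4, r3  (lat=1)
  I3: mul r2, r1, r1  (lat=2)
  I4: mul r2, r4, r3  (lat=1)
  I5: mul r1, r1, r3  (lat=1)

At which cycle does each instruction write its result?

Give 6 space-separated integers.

Answer: 3 6 4 8 6 7

Derivation:
I0 add r1: issue@1 deps=(None,None) exec_start@1 write@3
I1 mul r1: issue@2 deps=(0,None) exec_start@3 write@6
I2 add r4: issue@3 deps=(None,None) exec_start@3 write@4
I3 mul r2: issue@4 deps=(1,1) exec_start@6 write@8
I4 mul r2: issue@5 deps=(2,None) exec_start@5 write@6
I5 mul r1: issue@6 deps=(1,None) exec_start@6 write@7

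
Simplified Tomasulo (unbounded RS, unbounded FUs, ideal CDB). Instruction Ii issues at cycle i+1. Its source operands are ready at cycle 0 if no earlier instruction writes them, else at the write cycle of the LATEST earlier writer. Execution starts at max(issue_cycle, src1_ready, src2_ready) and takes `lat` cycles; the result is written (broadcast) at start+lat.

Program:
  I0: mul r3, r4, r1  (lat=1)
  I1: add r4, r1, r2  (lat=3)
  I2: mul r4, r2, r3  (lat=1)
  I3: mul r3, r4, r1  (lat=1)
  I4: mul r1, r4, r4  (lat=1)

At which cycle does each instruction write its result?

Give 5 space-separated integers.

Answer: 2 5 4 5 6

Derivation:
I0 mul r3: issue@1 deps=(None,None) exec_start@1 write@2
I1 add r4: issue@2 deps=(None,None) exec_start@2 write@5
I2 mul r4: issue@3 deps=(None,0) exec_start@3 write@4
I3 mul r3: issue@4 deps=(2,None) exec_start@4 write@5
I4 mul r1: issue@5 deps=(2,2) exec_start@5 write@6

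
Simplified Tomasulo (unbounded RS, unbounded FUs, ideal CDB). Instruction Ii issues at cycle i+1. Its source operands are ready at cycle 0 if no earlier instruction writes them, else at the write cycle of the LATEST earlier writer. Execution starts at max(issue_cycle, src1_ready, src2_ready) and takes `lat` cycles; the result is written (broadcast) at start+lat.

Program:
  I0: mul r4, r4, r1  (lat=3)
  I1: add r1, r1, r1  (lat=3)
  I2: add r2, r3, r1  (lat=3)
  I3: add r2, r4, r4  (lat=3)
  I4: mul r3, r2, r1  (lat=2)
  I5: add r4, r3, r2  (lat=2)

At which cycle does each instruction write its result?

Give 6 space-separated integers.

Answer: 4 5 8 7 9 11

Derivation:
I0 mul r4: issue@1 deps=(None,None) exec_start@1 write@4
I1 add r1: issue@2 deps=(None,None) exec_start@2 write@5
I2 add r2: issue@3 deps=(None,1) exec_start@5 write@8
I3 add r2: issue@4 deps=(0,0) exec_start@4 write@7
I4 mul r3: issue@5 deps=(3,1) exec_start@7 write@9
I5 add r4: issue@6 deps=(4,3) exec_start@9 write@11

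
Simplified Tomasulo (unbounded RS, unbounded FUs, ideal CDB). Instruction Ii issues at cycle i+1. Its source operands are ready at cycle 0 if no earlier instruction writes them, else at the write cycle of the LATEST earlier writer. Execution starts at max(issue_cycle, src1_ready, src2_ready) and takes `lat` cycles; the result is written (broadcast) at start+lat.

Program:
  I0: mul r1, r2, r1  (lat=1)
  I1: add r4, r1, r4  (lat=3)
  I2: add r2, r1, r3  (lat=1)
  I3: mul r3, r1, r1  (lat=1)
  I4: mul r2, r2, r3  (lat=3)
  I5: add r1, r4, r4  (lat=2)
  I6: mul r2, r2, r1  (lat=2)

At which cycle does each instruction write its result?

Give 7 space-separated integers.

Answer: 2 5 4 5 8 8 10

Derivation:
I0 mul r1: issue@1 deps=(None,None) exec_start@1 write@2
I1 add r4: issue@2 deps=(0,None) exec_start@2 write@5
I2 add r2: issue@3 deps=(0,None) exec_start@3 write@4
I3 mul r3: issue@4 deps=(0,0) exec_start@4 write@5
I4 mul r2: issue@5 deps=(2,3) exec_start@5 write@8
I5 add r1: issue@6 deps=(1,1) exec_start@6 write@8
I6 mul r2: issue@7 deps=(4,5) exec_start@8 write@10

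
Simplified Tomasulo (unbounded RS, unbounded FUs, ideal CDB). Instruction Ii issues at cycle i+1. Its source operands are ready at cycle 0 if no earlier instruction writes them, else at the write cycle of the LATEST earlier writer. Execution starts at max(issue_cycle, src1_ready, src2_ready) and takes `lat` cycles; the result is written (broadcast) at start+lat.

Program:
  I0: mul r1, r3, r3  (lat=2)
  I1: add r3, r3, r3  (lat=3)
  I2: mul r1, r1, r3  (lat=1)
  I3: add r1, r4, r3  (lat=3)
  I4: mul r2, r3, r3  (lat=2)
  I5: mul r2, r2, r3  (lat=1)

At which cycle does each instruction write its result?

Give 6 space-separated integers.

I0 mul r1: issue@1 deps=(None,None) exec_start@1 write@3
I1 add r3: issue@2 deps=(None,None) exec_start@2 write@5
I2 mul r1: issue@3 deps=(0,1) exec_start@5 write@6
I3 add r1: issue@4 deps=(None,1) exec_start@5 write@8
I4 mul r2: issue@5 deps=(1,1) exec_start@5 write@7
I5 mul r2: issue@6 deps=(4,1) exec_start@7 write@8

Answer: 3 5 6 8 7 8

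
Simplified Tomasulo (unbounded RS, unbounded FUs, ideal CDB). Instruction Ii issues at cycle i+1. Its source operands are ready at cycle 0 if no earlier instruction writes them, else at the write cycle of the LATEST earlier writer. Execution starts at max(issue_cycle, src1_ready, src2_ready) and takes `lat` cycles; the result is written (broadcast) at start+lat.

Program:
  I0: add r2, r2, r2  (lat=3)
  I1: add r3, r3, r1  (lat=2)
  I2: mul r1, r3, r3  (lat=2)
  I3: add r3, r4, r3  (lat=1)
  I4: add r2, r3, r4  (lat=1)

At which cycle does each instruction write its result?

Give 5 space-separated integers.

I0 add r2: issue@1 deps=(None,None) exec_start@1 write@4
I1 add r3: issue@2 deps=(None,None) exec_start@2 write@4
I2 mul r1: issue@3 deps=(1,1) exec_start@4 write@6
I3 add r3: issue@4 deps=(None,1) exec_start@4 write@5
I4 add r2: issue@5 deps=(3,None) exec_start@5 write@6

Answer: 4 4 6 5 6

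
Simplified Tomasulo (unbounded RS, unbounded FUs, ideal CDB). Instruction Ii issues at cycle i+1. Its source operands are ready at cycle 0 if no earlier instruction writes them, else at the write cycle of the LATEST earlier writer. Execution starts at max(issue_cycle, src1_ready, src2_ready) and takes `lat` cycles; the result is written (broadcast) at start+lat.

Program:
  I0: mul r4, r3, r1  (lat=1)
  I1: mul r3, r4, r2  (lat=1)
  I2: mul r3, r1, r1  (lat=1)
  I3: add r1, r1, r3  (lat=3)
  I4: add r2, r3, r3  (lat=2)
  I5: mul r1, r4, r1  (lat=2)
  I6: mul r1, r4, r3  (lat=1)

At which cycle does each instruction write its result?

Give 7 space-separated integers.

I0 mul r4: issue@1 deps=(None,None) exec_start@1 write@2
I1 mul r3: issue@2 deps=(0,None) exec_start@2 write@3
I2 mul r3: issue@3 deps=(None,None) exec_start@3 write@4
I3 add r1: issue@4 deps=(None,2) exec_start@4 write@7
I4 add r2: issue@5 deps=(2,2) exec_start@5 write@7
I5 mul r1: issue@6 deps=(0,3) exec_start@7 write@9
I6 mul r1: issue@7 deps=(0,2) exec_start@7 write@8

Answer: 2 3 4 7 7 9 8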